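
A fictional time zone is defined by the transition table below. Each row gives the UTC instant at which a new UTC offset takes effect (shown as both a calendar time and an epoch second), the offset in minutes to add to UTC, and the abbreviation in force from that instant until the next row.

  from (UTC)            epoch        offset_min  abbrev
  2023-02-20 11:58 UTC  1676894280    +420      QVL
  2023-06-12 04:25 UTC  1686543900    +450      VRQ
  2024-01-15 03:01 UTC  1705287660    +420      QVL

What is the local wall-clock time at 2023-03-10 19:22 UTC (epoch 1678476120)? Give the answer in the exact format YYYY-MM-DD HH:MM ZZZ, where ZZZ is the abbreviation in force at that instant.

Query: 2023-03-10 19:22 UTC
Rule 1/3 (QVL, +07:00): 2023-02-20 11:58 UTC ≤ query < 2023-06-12 04:25 UTC
19·60 + 22 + 420 = 1582 min
1582 = 1·1440 + 142; 142 = 2·60 + 22 → 02:22, 2023-03-10 + 1 day = 2023-03-11
→ 2023-03-11 02:22 QVL

2023-03-11 02:22 QVL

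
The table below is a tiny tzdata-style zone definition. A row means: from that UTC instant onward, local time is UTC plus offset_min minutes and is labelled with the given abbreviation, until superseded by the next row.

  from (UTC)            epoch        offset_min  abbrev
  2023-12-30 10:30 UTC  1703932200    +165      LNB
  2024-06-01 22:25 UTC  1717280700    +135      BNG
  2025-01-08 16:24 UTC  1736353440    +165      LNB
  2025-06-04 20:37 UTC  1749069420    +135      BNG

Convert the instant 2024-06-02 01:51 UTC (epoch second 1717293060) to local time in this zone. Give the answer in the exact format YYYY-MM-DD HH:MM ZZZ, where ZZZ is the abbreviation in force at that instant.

Query: 2024-06-02 01:51 UTC
Rule 2/4 (BNG, +02:15): 2024-06-01 22:25 UTC ≤ query < 2025-01-08 16:24 UTC
1·60 + 51 + 135 = 246 min
246 = 0·1440 + 246; 246 = 4·60 + 6 → 04:06, same day
→ 2024-06-02 04:06 BNG

2024-06-02 04:06 BNG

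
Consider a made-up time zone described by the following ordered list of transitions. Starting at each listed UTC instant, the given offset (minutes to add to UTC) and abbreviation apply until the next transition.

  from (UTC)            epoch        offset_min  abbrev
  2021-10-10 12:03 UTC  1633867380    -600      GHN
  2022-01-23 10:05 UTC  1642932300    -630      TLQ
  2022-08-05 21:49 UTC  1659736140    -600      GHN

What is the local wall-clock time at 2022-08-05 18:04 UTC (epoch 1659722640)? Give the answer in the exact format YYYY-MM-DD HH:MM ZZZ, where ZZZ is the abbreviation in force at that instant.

2022-08-05 07:34 TLQ

Query: 2022-08-05 18:04 UTC
Rule 2/3 (TLQ, -10:30): 2022-01-23 10:05 UTC ≤ query < 2022-08-05 21:49 UTC
18·60 + 4 - 630 = 454 min
454 = 0·1440 + 454; 454 = 7·60 + 34 → 07:34, same day
→ 2022-08-05 07:34 TLQ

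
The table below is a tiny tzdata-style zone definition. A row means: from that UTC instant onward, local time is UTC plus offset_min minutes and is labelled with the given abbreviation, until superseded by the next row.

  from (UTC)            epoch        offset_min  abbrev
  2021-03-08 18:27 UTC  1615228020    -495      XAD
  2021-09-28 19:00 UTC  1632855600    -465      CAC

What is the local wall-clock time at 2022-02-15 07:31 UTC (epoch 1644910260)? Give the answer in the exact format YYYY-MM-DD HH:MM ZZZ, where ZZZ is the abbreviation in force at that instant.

Query: 2022-02-15 07:31 UTC
Rule 2/2 (CAC, -07:45): 2021-09-28 19:00 UTC ≤ query < +∞
7·60 + 31 - 465 = -14 min
-14 = -1·1440 + 1426; 1426 = 23·60 + 46 → 23:46, 2022-02-15 - 1 day = 2022-02-14
→ 2022-02-14 23:46 CAC

2022-02-14 23:46 CAC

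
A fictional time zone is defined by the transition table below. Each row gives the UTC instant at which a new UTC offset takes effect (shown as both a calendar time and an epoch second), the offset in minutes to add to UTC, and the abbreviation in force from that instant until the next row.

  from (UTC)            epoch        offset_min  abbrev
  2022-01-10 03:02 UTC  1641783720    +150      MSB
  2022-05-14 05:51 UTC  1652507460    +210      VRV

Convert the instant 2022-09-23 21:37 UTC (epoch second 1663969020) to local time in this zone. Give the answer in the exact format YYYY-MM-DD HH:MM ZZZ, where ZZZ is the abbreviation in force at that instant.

2022-09-24 01:07 VRV

Query: 2022-09-23 21:37 UTC
Rule 2/2 (VRV, +03:30): 2022-05-14 05:51 UTC ≤ query < +∞
21·60 + 37 + 210 = 1507 min
1507 = 1·1440 + 67; 67 = 1·60 + 7 → 01:07, 2022-09-23 + 1 day = 2022-09-24
→ 2022-09-24 01:07 VRV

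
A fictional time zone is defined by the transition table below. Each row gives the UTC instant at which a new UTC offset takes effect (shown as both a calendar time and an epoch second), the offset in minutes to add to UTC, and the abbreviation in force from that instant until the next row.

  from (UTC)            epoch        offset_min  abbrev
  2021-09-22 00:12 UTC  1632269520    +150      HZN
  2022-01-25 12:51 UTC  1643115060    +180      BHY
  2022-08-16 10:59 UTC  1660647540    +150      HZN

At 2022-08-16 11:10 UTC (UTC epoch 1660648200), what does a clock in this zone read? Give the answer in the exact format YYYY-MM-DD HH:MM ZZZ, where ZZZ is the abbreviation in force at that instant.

Query: 2022-08-16 11:10 UTC
Rule 3/3 (HZN, +02:30): 2022-08-16 10:59 UTC ≤ query < +∞
11·60 + 10 + 150 = 820 min
820 = 0·1440 + 820; 820 = 13·60 + 40 → 13:40, same day
→ 2022-08-16 13:40 HZN

2022-08-16 13:40 HZN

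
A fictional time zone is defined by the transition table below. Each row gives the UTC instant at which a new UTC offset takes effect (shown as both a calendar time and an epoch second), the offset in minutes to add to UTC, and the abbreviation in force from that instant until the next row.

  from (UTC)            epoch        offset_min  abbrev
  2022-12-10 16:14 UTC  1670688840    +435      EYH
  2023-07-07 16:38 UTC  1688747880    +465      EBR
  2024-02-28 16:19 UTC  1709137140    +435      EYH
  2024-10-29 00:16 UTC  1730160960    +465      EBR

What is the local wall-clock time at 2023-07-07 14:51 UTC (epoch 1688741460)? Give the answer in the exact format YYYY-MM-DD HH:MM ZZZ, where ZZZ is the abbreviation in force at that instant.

Query: 2023-07-07 14:51 UTC
Rule 1/4 (EYH, +07:15): 2022-12-10 16:14 UTC ≤ query < 2023-07-07 16:38 UTC
14·60 + 51 + 435 = 1326 min
1326 = 0·1440 + 1326; 1326 = 22·60 + 6 → 22:06, same day
→ 2023-07-07 22:06 EYH

2023-07-07 22:06 EYH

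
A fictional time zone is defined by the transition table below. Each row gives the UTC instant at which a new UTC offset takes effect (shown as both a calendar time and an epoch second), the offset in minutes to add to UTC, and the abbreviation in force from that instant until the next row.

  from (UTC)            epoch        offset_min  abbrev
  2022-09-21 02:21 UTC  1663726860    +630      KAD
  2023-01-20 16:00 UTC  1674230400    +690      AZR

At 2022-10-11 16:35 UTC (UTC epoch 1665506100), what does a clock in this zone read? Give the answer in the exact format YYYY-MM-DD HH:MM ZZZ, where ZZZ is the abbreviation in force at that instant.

2022-10-12 03:05 KAD

Query: 2022-10-11 16:35 UTC
Rule 1/2 (KAD, +10:30): 2022-09-21 02:21 UTC ≤ query < 2023-01-20 16:00 UTC
16·60 + 35 + 630 = 1625 min
1625 = 1·1440 + 185; 185 = 3·60 + 5 → 03:05, 2022-10-11 + 1 day = 2022-10-12
→ 2022-10-12 03:05 KAD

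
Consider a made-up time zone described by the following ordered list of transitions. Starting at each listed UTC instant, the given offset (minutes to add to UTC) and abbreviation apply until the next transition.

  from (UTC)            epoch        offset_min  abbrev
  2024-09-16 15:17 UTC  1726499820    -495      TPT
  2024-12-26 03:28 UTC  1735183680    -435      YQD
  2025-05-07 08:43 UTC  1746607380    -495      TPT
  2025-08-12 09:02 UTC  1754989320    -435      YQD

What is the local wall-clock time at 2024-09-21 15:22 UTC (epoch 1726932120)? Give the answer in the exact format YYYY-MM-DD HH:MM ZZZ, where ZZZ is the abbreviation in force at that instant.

2024-09-21 07:07 TPT

Query: 2024-09-21 15:22 UTC
Rule 1/4 (TPT, -08:15): 2024-09-16 15:17 UTC ≤ query < 2024-12-26 03:28 UTC
15·60 + 22 - 495 = 427 min
427 = 0·1440 + 427; 427 = 7·60 + 7 → 07:07, same day
→ 2024-09-21 07:07 TPT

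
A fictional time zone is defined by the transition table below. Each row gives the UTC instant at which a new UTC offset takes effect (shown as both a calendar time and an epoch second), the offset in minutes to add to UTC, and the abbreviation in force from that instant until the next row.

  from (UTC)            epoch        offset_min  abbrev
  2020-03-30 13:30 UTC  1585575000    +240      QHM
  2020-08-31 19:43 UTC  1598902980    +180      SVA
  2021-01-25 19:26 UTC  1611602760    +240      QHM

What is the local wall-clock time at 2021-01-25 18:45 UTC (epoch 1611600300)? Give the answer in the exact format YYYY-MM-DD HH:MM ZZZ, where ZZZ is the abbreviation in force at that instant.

Query: 2021-01-25 18:45 UTC
Rule 2/3 (SVA, +03:00): 2020-08-31 19:43 UTC ≤ query < 2021-01-25 19:26 UTC
18·60 + 45 + 180 = 1305 min
1305 = 0·1440 + 1305; 1305 = 21·60 + 45 → 21:45, same day
→ 2021-01-25 21:45 SVA

2021-01-25 21:45 SVA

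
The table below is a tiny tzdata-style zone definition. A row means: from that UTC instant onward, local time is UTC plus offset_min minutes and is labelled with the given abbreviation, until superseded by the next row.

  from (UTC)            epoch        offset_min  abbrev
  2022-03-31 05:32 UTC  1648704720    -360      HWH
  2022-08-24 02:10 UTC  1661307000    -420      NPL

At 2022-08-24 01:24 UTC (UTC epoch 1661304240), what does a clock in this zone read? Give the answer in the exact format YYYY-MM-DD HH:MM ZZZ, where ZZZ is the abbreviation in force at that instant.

2022-08-23 19:24 HWH

Query: 2022-08-24 01:24 UTC
Rule 1/2 (HWH, -06:00): 2022-03-31 05:32 UTC ≤ query < 2022-08-24 02:10 UTC
1·60 + 24 - 360 = -276 min
-276 = -1·1440 + 1164; 1164 = 19·60 + 24 → 19:24, 2022-08-24 - 1 day = 2022-08-23
→ 2022-08-23 19:24 HWH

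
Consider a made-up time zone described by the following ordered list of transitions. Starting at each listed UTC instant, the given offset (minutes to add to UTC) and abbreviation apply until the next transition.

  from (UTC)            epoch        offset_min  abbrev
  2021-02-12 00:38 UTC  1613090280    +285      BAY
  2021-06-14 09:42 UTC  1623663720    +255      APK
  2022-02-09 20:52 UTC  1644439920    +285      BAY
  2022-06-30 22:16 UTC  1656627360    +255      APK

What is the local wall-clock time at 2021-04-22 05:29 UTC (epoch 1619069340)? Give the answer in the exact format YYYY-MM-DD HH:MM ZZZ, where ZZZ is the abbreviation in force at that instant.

Query: 2021-04-22 05:29 UTC
Rule 1/4 (BAY, +04:45): 2021-02-12 00:38 UTC ≤ query < 2021-06-14 09:42 UTC
5·60 + 29 + 285 = 614 min
614 = 0·1440 + 614; 614 = 10·60 + 14 → 10:14, same day
→ 2021-04-22 10:14 BAY

2021-04-22 10:14 BAY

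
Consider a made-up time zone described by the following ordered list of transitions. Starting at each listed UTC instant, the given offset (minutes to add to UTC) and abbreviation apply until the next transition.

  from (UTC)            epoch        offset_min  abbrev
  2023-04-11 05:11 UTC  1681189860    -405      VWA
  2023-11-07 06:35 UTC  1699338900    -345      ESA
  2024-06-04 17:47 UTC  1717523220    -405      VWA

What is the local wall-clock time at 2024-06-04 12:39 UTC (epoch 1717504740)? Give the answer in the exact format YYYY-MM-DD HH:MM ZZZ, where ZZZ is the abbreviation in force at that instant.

2024-06-04 06:54 ESA

Query: 2024-06-04 12:39 UTC
Rule 2/3 (ESA, -05:45): 2023-11-07 06:35 UTC ≤ query < 2024-06-04 17:47 UTC
12·60 + 39 - 345 = 414 min
414 = 0·1440 + 414; 414 = 6·60 + 54 → 06:54, same day
→ 2024-06-04 06:54 ESA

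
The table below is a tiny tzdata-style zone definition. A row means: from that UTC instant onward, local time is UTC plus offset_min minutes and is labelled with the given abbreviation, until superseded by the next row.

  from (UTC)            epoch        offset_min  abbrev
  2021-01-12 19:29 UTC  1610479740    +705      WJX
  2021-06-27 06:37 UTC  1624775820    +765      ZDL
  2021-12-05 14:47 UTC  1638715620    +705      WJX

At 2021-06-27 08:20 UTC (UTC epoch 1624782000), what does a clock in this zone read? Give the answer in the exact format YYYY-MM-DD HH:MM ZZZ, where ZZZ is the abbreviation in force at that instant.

2021-06-27 21:05 ZDL

Query: 2021-06-27 08:20 UTC
Rule 2/3 (ZDL, +12:45): 2021-06-27 06:37 UTC ≤ query < 2021-12-05 14:47 UTC
8·60 + 20 + 765 = 1265 min
1265 = 0·1440 + 1265; 1265 = 21·60 + 5 → 21:05, same day
→ 2021-06-27 21:05 ZDL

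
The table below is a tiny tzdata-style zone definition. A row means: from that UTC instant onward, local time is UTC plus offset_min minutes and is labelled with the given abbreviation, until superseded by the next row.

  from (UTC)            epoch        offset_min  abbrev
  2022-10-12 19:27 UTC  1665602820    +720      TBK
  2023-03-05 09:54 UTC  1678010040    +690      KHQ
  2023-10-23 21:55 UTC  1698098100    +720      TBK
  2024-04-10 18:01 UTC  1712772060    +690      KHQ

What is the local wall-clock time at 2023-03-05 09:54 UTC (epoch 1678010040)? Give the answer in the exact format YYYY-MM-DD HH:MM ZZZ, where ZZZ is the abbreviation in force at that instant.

Query: 2023-03-05 09:54 UTC
Rule 2/4 (KHQ, +11:30): 2023-03-05 09:54 UTC ≤ query < 2023-10-23 21:55 UTC
9·60 + 54 + 690 = 1284 min
1284 = 0·1440 + 1284; 1284 = 21·60 + 24 → 21:24, same day
→ 2023-03-05 21:24 KHQ

2023-03-05 21:24 KHQ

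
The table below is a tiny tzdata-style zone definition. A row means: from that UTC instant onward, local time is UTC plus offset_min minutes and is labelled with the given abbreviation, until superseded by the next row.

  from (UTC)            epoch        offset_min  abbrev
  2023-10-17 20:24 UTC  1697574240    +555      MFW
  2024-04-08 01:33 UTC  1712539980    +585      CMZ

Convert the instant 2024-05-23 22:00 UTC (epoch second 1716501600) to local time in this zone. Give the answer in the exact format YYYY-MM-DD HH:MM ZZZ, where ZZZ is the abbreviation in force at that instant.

2024-05-24 07:45 CMZ

Query: 2024-05-23 22:00 UTC
Rule 2/2 (CMZ, +09:45): 2024-04-08 01:33 UTC ≤ query < +∞
22·60 + 0 + 585 = 1905 min
1905 = 1·1440 + 465; 465 = 7·60 + 45 → 07:45, 2024-05-23 + 1 day = 2024-05-24
→ 2024-05-24 07:45 CMZ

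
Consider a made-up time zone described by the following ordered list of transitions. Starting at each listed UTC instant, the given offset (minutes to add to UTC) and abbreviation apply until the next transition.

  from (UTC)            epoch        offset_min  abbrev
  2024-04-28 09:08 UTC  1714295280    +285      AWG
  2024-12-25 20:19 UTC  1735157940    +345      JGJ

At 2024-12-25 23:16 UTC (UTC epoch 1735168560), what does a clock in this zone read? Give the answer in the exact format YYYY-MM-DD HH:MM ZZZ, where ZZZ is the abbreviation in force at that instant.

Query: 2024-12-25 23:16 UTC
Rule 2/2 (JGJ, +05:45): 2024-12-25 20:19 UTC ≤ query < +∞
23·60 + 16 + 345 = 1741 min
1741 = 1·1440 + 301; 301 = 5·60 + 1 → 05:01, 2024-12-25 + 1 day = 2024-12-26
→ 2024-12-26 05:01 JGJ

2024-12-26 05:01 JGJ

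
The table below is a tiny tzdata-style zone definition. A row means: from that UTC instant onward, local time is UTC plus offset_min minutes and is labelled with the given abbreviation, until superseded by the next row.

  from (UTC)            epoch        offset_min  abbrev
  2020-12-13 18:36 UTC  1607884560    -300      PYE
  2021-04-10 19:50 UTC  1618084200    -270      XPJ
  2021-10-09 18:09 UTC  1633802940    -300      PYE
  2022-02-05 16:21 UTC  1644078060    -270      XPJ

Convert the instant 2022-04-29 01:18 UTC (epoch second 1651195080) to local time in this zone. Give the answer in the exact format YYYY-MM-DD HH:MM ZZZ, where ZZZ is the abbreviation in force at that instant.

2022-04-28 20:48 XPJ

Query: 2022-04-29 01:18 UTC
Rule 4/4 (XPJ, -04:30): 2022-02-05 16:21 UTC ≤ query < +∞
1·60 + 18 - 270 = -192 min
-192 = -1·1440 + 1248; 1248 = 20·60 + 48 → 20:48, 2022-04-29 - 1 day = 2022-04-28
→ 2022-04-28 20:48 XPJ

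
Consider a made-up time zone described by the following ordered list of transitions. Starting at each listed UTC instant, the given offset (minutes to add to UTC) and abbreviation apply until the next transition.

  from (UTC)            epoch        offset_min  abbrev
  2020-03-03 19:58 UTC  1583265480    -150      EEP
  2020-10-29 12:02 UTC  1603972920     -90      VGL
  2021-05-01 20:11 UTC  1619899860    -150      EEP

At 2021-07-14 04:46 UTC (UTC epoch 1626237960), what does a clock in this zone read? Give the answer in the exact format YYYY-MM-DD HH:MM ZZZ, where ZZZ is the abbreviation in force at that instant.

2021-07-14 02:16 EEP

Query: 2021-07-14 04:46 UTC
Rule 3/3 (EEP, -02:30): 2021-05-01 20:11 UTC ≤ query < +∞
4·60 + 46 - 150 = 136 min
136 = 0·1440 + 136; 136 = 2·60 + 16 → 02:16, same day
→ 2021-07-14 02:16 EEP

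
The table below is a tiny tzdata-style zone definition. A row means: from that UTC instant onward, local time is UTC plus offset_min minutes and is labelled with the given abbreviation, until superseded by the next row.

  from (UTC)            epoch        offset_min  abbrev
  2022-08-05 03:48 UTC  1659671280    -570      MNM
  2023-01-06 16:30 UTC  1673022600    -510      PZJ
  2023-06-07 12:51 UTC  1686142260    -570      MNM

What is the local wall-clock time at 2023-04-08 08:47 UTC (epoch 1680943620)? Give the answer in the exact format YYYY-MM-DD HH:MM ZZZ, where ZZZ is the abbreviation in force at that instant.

2023-04-08 00:17 PZJ

Query: 2023-04-08 08:47 UTC
Rule 2/3 (PZJ, -08:30): 2023-01-06 16:30 UTC ≤ query < 2023-06-07 12:51 UTC
8·60 + 47 - 510 = 17 min
17 = 0·1440 + 17; 17 = 0·60 + 17 → 00:17, same day
→ 2023-04-08 00:17 PZJ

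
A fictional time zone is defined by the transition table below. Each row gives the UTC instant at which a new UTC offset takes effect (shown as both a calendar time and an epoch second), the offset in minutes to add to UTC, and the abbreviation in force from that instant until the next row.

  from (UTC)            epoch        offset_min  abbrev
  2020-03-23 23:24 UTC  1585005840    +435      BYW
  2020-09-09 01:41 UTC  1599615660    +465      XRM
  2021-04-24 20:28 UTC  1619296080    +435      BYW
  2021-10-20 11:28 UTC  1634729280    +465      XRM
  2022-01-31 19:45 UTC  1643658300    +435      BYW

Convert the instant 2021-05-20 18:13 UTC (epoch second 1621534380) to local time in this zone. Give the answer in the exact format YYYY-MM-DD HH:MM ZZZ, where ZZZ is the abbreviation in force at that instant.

2021-05-21 01:28 BYW

Query: 2021-05-20 18:13 UTC
Rule 3/5 (BYW, +07:15): 2021-04-24 20:28 UTC ≤ query < 2021-10-20 11:28 UTC
18·60 + 13 + 435 = 1528 min
1528 = 1·1440 + 88; 88 = 1·60 + 28 → 01:28, 2021-05-20 + 1 day = 2021-05-21
→ 2021-05-21 01:28 BYW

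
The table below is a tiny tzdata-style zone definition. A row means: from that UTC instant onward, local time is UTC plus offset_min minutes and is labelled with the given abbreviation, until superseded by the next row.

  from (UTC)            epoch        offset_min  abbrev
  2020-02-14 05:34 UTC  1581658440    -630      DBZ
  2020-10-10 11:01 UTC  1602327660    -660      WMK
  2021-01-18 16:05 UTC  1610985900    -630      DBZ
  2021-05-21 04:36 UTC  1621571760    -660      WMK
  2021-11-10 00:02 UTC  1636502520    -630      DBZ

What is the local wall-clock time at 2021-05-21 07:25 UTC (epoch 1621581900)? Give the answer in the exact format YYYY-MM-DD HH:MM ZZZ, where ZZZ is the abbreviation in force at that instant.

Query: 2021-05-21 07:25 UTC
Rule 4/5 (WMK, -11:00): 2021-05-21 04:36 UTC ≤ query < 2021-11-10 00:02 UTC
7·60 + 25 - 660 = -215 min
-215 = -1·1440 + 1225; 1225 = 20·60 + 25 → 20:25, 2021-05-21 - 1 day = 2021-05-20
→ 2021-05-20 20:25 WMK

2021-05-20 20:25 WMK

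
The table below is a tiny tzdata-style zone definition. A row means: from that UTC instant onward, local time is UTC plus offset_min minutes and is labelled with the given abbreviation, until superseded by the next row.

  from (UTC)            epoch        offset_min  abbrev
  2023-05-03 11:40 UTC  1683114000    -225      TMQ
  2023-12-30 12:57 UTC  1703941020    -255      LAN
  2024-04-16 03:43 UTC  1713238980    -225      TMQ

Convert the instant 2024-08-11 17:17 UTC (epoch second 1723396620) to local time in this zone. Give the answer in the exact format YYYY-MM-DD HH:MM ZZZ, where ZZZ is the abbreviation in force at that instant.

Query: 2024-08-11 17:17 UTC
Rule 3/3 (TMQ, -03:45): 2024-04-16 03:43 UTC ≤ query < +∞
17·60 + 17 - 225 = 812 min
812 = 0·1440 + 812; 812 = 13·60 + 32 → 13:32, same day
→ 2024-08-11 13:32 TMQ

2024-08-11 13:32 TMQ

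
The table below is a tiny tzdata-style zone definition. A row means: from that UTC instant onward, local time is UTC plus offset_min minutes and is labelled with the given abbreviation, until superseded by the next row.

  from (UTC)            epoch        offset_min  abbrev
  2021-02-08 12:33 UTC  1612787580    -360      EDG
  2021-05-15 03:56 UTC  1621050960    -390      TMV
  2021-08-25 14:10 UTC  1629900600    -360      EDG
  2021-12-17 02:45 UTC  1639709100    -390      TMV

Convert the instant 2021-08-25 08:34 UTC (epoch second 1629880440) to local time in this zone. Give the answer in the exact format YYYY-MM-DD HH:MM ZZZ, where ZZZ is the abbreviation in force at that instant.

Query: 2021-08-25 08:34 UTC
Rule 2/4 (TMV, -06:30): 2021-05-15 03:56 UTC ≤ query < 2021-08-25 14:10 UTC
8·60 + 34 - 390 = 124 min
124 = 0·1440 + 124; 124 = 2·60 + 4 → 02:04, same day
→ 2021-08-25 02:04 TMV

2021-08-25 02:04 TMV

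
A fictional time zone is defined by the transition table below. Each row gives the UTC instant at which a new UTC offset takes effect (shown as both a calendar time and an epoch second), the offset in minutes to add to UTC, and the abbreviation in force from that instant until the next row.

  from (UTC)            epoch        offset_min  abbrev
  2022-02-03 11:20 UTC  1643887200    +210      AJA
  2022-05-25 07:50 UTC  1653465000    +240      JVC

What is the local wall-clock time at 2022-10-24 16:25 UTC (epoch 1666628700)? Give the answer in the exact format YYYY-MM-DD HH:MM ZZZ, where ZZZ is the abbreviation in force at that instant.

Query: 2022-10-24 16:25 UTC
Rule 2/2 (JVC, +04:00): 2022-05-25 07:50 UTC ≤ query < +∞
16·60 + 25 + 240 = 1225 min
1225 = 0·1440 + 1225; 1225 = 20·60 + 25 → 20:25, same day
→ 2022-10-24 20:25 JVC

2022-10-24 20:25 JVC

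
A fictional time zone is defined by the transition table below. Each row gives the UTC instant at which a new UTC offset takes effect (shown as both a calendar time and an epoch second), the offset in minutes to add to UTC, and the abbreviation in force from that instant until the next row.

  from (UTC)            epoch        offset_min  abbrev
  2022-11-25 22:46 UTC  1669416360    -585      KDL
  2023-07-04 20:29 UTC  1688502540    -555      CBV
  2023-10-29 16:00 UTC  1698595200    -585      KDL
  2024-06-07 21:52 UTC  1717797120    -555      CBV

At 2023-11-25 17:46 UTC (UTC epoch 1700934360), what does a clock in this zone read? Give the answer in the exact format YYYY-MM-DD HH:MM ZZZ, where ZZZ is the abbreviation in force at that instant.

Query: 2023-11-25 17:46 UTC
Rule 3/4 (KDL, -09:45): 2023-10-29 16:00 UTC ≤ query < 2024-06-07 21:52 UTC
17·60 + 46 - 585 = 481 min
481 = 0·1440 + 481; 481 = 8·60 + 1 → 08:01, same day
→ 2023-11-25 08:01 KDL

2023-11-25 08:01 KDL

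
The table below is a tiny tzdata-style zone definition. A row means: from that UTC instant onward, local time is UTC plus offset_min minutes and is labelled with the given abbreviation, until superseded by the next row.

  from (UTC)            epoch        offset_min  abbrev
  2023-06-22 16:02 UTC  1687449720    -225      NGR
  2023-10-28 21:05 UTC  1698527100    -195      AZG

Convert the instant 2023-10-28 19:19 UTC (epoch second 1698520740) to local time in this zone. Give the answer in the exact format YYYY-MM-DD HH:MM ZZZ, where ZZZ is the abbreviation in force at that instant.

2023-10-28 15:34 NGR

Query: 2023-10-28 19:19 UTC
Rule 1/2 (NGR, -03:45): 2023-06-22 16:02 UTC ≤ query < 2023-10-28 21:05 UTC
19·60 + 19 - 225 = 934 min
934 = 0·1440 + 934; 934 = 15·60 + 34 → 15:34, same day
→ 2023-10-28 15:34 NGR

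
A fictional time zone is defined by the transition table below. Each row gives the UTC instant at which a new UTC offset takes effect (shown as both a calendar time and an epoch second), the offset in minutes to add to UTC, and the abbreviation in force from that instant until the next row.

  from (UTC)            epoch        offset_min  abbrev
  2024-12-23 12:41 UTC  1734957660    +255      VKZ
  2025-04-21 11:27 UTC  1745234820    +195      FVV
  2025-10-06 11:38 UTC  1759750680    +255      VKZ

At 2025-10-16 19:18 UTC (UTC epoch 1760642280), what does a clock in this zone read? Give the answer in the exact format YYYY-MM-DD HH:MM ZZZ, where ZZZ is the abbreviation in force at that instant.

2025-10-16 23:33 VKZ

Query: 2025-10-16 19:18 UTC
Rule 3/3 (VKZ, +04:15): 2025-10-06 11:38 UTC ≤ query < +∞
19·60 + 18 + 255 = 1413 min
1413 = 0·1440 + 1413; 1413 = 23·60 + 33 → 23:33, same day
→ 2025-10-16 23:33 VKZ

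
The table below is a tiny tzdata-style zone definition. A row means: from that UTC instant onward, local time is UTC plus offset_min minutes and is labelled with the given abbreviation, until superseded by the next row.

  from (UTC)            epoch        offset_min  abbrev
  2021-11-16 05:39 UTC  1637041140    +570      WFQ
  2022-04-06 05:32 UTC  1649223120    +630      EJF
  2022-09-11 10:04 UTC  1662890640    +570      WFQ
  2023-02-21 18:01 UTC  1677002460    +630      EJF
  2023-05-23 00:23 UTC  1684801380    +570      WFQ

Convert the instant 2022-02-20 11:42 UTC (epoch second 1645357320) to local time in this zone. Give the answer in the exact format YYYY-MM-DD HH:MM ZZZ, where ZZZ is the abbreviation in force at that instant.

Query: 2022-02-20 11:42 UTC
Rule 1/5 (WFQ, +09:30): 2021-11-16 05:39 UTC ≤ query < 2022-04-06 05:32 UTC
11·60 + 42 + 570 = 1272 min
1272 = 0·1440 + 1272; 1272 = 21·60 + 12 → 21:12, same day
→ 2022-02-20 21:12 WFQ

2022-02-20 21:12 WFQ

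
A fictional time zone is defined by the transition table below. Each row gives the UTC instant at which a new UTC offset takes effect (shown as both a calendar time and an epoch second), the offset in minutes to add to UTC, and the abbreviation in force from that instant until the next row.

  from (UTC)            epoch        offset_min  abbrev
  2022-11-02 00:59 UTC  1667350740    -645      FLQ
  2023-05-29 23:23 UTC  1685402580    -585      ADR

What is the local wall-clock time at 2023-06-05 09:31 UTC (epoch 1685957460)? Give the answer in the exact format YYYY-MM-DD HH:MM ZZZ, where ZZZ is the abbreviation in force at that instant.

Query: 2023-06-05 09:31 UTC
Rule 2/2 (ADR, -09:45): 2023-05-29 23:23 UTC ≤ query < +∞
9·60 + 31 - 585 = -14 min
-14 = -1·1440 + 1426; 1426 = 23·60 + 46 → 23:46, 2023-06-05 - 1 day = 2023-06-04
→ 2023-06-04 23:46 ADR

2023-06-04 23:46 ADR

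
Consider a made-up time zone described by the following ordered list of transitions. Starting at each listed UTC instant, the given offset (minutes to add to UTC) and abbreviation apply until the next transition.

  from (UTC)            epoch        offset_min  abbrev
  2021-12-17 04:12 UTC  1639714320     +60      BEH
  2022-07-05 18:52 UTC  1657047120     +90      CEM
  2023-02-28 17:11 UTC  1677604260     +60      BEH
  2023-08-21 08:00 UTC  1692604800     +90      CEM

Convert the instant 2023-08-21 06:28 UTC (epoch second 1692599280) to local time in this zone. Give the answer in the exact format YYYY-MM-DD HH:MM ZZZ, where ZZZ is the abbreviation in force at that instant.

Query: 2023-08-21 06:28 UTC
Rule 3/4 (BEH, +01:00): 2023-02-28 17:11 UTC ≤ query < 2023-08-21 08:00 UTC
6·60 + 28 + 60 = 448 min
448 = 0·1440 + 448; 448 = 7·60 + 28 → 07:28, same day
→ 2023-08-21 07:28 BEH

2023-08-21 07:28 BEH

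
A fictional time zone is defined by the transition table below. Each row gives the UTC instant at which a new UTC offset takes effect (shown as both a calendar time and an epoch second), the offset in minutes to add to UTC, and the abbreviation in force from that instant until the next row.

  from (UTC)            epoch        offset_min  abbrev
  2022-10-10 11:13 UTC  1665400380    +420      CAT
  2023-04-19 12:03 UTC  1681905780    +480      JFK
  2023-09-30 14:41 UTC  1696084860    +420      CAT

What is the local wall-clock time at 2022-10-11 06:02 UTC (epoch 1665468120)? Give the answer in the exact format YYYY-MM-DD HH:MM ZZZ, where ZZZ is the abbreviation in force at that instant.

Query: 2022-10-11 06:02 UTC
Rule 1/3 (CAT, +07:00): 2022-10-10 11:13 UTC ≤ query < 2023-04-19 12:03 UTC
6·60 + 2 + 420 = 782 min
782 = 0·1440 + 782; 782 = 13·60 + 2 → 13:02, same day
→ 2022-10-11 13:02 CAT

2022-10-11 13:02 CAT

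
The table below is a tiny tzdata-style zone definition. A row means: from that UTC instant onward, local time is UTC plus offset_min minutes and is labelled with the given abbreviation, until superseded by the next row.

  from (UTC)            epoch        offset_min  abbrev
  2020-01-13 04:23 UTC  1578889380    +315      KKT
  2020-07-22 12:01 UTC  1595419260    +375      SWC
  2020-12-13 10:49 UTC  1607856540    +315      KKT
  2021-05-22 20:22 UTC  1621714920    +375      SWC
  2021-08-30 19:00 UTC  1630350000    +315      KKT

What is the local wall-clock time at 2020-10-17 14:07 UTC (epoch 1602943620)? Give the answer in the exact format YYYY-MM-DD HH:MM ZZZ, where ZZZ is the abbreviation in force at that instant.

2020-10-17 20:22 SWC

Query: 2020-10-17 14:07 UTC
Rule 2/5 (SWC, +06:15): 2020-07-22 12:01 UTC ≤ query < 2020-12-13 10:49 UTC
14·60 + 7 + 375 = 1222 min
1222 = 0·1440 + 1222; 1222 = 20·60 + 22 → 20:22, same day
→ 2020-10-17 20:22 SWC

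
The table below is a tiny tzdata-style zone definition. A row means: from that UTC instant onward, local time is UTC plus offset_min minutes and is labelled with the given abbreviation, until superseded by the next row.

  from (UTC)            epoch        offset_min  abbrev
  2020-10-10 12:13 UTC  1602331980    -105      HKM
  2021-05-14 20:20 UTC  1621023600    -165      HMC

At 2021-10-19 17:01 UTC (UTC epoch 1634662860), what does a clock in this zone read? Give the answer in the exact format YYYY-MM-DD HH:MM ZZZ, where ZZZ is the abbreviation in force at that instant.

Query: 2021-10-19 17:01 UTC
Rule 2/2 (HMC, -02:45): 2021-05-14 20:20 UTC ≤ query < +∞
17·60 + 1 - 165 = 856 min
856 = 0·1440 + 856; 856 = 14·60 + 16 → 14:16, same day
→ 2021-10-19 14:16 HMC

2021-10-19 14:16 HMC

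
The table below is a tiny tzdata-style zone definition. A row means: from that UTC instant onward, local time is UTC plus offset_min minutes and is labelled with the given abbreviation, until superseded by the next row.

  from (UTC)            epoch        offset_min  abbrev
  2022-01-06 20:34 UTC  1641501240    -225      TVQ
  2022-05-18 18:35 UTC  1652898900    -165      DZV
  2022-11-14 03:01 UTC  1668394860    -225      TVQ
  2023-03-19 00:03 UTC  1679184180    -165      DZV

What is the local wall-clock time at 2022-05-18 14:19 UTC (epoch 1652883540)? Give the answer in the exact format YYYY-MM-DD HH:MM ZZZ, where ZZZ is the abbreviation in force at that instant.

Query: 2022-05-18 14:19 UTC
Rule 1/4 (TVQ, -03:45): 2022-01-06 20:34 UTC ≤ query < 2022-05-18 18:35 UTC
14·60 + 19 - 225 = 634 min
634 = 0·1440 + 634; 634 = 10·60 + 34 → 10:34, same day
→ 2022-05-18 10:34 TVQ

2022-05-18 10:34 TVQ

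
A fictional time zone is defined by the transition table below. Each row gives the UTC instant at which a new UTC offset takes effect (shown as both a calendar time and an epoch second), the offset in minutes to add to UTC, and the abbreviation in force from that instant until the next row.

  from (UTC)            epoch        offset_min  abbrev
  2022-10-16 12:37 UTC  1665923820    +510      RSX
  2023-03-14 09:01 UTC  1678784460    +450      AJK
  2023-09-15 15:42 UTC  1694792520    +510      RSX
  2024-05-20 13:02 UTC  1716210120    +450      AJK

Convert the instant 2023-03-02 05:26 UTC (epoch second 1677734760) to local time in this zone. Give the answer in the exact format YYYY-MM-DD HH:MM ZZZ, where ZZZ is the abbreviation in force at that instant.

2023-03-02 13:56 RSX

Query: 2023-03-02 05:26 UTC
Rule 1/4 (RSX, +08:30): 2022-10-16 12:37 UTC ≤ query < 2023-03-14 09:01 UTC
5·60 + 26 + 510 = 836 min
836 = 0·1440 + 836; 836 = 13·60 + 56 → 13:56, same day
→ 2023-03-02 13:56 RSX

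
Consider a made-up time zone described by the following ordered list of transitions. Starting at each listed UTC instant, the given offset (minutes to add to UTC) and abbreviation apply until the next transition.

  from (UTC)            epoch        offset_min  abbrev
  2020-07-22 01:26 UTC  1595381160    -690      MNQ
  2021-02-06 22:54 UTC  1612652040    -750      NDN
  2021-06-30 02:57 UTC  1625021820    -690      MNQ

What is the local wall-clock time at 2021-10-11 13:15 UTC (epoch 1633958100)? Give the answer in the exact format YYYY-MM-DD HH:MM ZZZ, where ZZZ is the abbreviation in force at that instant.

2021-10-11 01:45 MNQ

Query: 2021-10-11 13:15 UTC
Rule 3/3 (MNQ, -11:30): 2021-06-30 02:57 UTC ≤ query < +∞
13·60 + 15 - 690 = 105 min
105 = 0·1440 + 105; 105 = 1·60 + 45 → 01:45, same day
→ 2021-10-11 01:45 MNQ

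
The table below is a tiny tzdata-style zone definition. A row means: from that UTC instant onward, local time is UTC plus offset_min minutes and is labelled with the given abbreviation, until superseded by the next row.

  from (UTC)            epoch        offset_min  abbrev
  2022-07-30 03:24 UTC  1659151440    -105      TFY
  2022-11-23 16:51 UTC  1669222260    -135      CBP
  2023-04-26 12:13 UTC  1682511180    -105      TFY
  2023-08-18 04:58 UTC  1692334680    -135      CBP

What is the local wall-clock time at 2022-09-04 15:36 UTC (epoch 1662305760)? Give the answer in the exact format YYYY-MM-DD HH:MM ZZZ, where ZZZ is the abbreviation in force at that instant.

2022-09-04 13:51 TFY

Query: 2022-09-04 15:36 UTC
Rule 1/4 (TFY, -01:45): 2022-07-30 03:24 UTC ≤ query < 2022-11-23 16:51 UTC
15·60 + 36 - 105 = 831 min
831 = 0·1440 + 831; 831 = 13·60 + 51 → 13:51, same day
→ 2022-09-04 13:51 TFY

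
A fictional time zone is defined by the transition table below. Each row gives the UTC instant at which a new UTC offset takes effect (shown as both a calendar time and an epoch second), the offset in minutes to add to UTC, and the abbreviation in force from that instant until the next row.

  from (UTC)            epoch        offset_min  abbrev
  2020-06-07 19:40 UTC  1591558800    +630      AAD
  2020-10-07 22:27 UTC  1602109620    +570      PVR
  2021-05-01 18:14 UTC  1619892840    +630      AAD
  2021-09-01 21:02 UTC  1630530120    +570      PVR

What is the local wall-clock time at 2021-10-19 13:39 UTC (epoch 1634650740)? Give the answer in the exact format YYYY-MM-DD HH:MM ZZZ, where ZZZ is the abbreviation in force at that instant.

2021-10-19 23:09 PVR

Query: 2021-10-19 13:39 UTC
Rule 4/4 (PVR, +09:30): 2021-09-01 21:02 UTC ≤ query < +∞
13·60 + 39 + 570 = 1389 min
1389 = 0·1440 + 1389; 1389 = 23·60 + 9 → 23:09, same day
→ 2021-10-19 23:09 PVR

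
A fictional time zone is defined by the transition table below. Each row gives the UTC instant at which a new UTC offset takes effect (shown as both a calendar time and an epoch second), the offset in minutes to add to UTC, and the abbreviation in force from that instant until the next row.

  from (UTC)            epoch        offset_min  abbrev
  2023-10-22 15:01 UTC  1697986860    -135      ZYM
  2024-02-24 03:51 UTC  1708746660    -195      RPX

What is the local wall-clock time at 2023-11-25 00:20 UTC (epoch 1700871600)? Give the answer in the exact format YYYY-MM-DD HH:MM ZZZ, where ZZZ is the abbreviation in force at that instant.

Query: 2023-11-25 00:20 UTC
Rule 1/2 (ZYM, -02:15): 2023-10-22 15:01 UTC ≤ query < 2024-02-24 03:51 UTC
0·60 + 20 - 135 = -115 min
-115 = -1·1440 + 1325; 1325 = 22·60 + 5 → 22:05, 2023-11-25 - 1 day = 2023-11-24
→ 2023-11-24 22:05 ZYM

2023-11-24 22:05 ZYM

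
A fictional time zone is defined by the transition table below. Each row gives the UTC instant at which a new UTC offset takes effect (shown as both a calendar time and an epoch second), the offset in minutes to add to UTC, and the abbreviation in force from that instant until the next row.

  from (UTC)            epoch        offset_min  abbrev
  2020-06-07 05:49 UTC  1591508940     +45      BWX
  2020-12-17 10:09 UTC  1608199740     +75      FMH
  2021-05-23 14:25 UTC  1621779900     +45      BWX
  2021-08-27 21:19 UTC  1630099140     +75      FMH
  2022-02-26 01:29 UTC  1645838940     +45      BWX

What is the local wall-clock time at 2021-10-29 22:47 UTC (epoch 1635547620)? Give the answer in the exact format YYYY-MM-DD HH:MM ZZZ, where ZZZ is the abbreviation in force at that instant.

2021-10-30 00:02 FMH

Query: 2021-10-29 22:47 UTC
Rule 4/5 (FMH, +01:15): 2021-08-27 21:19 UTC ≤ query < 2022-02-26 01:29 UTC
22·60 + 47 + 75 = 1442 min
1442 = 1·1440 + 2; 2 = 0·60 + 2 → 00:02, 2021-10-29 + 1 day = 2021-10-30
→ 2021-10-30 00:02 FMH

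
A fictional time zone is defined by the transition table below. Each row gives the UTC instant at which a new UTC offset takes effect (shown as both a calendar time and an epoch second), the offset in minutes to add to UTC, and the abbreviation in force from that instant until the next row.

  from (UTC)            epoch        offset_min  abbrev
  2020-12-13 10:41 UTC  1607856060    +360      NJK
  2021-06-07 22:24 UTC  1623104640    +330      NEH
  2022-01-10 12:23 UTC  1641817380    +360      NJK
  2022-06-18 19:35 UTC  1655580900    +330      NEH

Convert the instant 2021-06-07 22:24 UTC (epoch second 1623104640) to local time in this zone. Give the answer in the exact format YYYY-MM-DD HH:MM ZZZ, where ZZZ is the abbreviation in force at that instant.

Query: 2021-06-07 22:24 UTC
Rule 2/4 (NEH, +05:30): 2021-06-07 22:24 UTC ≤ query < 2022-01-10 12:23 UTC
22·60 + 24 + 330 = 1674 min
1674 = 1·1440 + 234; 234 = 3·60 + 54 → 03:54, 2021-06-07 + 1 day = 2021-06-08
→ 2021-06-08 03:54 NEH

2021-06-08 03:54 NEH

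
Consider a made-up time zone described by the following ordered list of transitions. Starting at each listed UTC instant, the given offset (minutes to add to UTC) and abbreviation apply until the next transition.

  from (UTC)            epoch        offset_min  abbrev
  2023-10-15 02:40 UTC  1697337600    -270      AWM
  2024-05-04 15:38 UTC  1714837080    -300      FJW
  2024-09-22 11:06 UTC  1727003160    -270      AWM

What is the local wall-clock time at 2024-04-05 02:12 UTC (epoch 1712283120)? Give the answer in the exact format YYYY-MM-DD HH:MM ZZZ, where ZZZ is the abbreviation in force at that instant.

2024-04-04 21:42 AWM

Query: 2024-04-05 02:12 UTC
Rule 1/3 (AWM, -04:30): 2023-10-15 02:40 UTC ≤ query < 2024-05-04 15:38 UTC
2·60 + 12 - 270 = -138 min
-138 = -1·1440 + 1302; 1302 = 21·60 + 42 → 21:42, 2024-04-05 - 1 day = 2024-04-04
→ 2024-04-04 21:42 AWM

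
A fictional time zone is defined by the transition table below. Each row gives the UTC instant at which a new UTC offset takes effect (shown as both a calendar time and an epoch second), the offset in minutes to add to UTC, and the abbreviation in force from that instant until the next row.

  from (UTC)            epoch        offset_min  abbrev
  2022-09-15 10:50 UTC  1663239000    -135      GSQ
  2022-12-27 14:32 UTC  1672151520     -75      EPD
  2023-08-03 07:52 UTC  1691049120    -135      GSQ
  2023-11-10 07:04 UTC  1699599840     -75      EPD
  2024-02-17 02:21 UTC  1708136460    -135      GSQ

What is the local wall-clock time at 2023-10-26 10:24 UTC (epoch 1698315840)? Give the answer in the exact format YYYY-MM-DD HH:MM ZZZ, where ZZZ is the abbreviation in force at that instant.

Query: 2023-10-26 10:24 UTC
Rule 3/5 (GSQ, -02:15): 2023-08-03 07:52 UTC ≤ query < 2023-11-10 07:04 UTC
10·60 + 24 - 135 = 489 min
489 = 0·1440 + 489; 489 = 8·60 + 9 → 08:09, same day
→ 2023-10-26 08:09 GSQ

2023-10-26 08:09 GSQ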